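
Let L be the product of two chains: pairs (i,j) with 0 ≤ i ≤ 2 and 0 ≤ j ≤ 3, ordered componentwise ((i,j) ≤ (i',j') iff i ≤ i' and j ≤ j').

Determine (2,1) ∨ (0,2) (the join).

Common upper bounds of {(2,1), (0,2)}: (2,2), (2,3).
The least among these is (2,2).

(2,2)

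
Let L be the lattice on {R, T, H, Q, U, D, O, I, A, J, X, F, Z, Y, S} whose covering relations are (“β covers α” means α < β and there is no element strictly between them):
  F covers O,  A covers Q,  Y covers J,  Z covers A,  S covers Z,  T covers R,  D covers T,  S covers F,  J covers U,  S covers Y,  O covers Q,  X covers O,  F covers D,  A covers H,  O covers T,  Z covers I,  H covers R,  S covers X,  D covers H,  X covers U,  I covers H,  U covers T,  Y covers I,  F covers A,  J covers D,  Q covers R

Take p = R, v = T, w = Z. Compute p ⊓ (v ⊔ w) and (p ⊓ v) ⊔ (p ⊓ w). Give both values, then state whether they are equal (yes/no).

R; R; yes

v ⊔ w = S, so p ⊓ (v ⊔ w) = R ⊓ S = R.
p ⊓ v = R and p ⊓ w = R, so (p ⊓ v) ⊔ (p ⊓ w) = R ⊔ R = R.
Equal: yes.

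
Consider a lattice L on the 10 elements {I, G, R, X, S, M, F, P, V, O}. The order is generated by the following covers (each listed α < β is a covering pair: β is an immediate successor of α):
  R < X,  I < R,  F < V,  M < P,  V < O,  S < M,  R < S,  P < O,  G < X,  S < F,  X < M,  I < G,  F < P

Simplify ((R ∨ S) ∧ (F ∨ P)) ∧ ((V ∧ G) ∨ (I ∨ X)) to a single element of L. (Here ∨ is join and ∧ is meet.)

R

R ∨ S = S
F ∨ P = P
S ∧ P = S
V ∧ G = I
I ∨ X = X
I ∨ X = X
S ∧ X = R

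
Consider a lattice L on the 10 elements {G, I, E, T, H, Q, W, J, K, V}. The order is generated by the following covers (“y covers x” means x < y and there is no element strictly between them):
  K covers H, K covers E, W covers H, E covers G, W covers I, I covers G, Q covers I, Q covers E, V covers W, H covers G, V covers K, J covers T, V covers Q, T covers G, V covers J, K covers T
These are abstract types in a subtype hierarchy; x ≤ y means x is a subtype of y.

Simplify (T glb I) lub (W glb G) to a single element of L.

G

T ∧ I = G
W ∧ G = G
G ∨ G = G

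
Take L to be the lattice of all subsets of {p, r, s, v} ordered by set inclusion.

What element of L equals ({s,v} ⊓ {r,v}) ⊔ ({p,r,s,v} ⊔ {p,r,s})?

{s,v} ∧ {r,v} = {v}
{p,r,s,v} ∨ {p,r,s} = {p,r,s,v}
{v} ∨ {p,r,s,v} = {p,r,s,v}

{p,r,s,v}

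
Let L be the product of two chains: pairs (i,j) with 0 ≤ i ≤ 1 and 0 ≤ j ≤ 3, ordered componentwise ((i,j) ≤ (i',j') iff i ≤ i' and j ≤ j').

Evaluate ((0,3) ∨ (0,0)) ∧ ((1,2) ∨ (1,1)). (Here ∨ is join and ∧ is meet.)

(0,3) ∨ (0,0) = (0,3)
(1,2) ∨ (1,1) = (1,2)
(0,3) ∧ (1,2) = (0,2)

(0,2)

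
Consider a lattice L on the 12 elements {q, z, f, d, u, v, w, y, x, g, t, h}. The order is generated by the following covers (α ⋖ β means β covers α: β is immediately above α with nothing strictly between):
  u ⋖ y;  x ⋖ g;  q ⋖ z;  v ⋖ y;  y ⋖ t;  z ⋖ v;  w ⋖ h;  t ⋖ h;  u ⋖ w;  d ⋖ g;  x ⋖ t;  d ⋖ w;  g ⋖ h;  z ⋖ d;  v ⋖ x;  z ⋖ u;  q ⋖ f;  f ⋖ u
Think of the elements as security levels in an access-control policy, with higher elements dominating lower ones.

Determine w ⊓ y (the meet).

Common lower bounds of {w, y}: f, q, u, z.
The greatest among these is u.

u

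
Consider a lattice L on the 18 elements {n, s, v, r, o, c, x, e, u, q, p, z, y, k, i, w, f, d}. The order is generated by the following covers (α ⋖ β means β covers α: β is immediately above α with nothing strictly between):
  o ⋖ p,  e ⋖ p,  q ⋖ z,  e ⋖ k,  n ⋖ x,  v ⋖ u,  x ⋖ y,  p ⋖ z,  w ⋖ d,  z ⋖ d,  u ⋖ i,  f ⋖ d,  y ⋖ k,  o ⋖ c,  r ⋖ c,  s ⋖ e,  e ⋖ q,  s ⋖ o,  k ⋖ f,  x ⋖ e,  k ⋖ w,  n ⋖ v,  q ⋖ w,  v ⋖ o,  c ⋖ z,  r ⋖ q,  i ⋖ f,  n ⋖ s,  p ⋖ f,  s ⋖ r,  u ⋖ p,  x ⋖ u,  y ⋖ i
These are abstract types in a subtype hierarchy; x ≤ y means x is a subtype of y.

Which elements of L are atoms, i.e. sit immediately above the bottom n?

The atoms are exactly the elements that cover n: s, v, x.

s, v, x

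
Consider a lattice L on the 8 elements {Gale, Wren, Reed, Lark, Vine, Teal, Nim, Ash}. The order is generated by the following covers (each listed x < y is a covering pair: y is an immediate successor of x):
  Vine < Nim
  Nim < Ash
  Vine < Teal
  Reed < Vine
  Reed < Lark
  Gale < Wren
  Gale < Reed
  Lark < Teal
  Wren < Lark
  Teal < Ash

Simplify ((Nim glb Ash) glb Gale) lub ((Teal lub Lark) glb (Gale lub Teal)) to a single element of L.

Teal

Nim ∧ Ash = Nim
Nim ∧ Gale = Gale
Teal ∨ Lark = Teal
Gale ∨ Teal = Teal
Teal ∧ Teal = Teal
Gale ∨ Teal = Teal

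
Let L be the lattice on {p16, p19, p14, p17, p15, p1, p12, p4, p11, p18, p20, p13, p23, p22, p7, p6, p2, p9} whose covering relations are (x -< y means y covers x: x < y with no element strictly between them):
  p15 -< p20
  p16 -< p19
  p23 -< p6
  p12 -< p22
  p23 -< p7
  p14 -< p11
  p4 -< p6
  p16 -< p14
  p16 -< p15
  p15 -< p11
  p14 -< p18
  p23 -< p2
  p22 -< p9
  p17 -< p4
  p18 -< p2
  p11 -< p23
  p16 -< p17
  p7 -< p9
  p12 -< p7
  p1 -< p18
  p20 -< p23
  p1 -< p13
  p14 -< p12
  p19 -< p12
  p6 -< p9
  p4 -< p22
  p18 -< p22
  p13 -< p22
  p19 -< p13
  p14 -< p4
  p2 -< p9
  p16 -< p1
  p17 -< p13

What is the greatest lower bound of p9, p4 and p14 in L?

Common lower bounds of {p9, p4, p14}: p14, p16.
The greatest among these is p14.

p14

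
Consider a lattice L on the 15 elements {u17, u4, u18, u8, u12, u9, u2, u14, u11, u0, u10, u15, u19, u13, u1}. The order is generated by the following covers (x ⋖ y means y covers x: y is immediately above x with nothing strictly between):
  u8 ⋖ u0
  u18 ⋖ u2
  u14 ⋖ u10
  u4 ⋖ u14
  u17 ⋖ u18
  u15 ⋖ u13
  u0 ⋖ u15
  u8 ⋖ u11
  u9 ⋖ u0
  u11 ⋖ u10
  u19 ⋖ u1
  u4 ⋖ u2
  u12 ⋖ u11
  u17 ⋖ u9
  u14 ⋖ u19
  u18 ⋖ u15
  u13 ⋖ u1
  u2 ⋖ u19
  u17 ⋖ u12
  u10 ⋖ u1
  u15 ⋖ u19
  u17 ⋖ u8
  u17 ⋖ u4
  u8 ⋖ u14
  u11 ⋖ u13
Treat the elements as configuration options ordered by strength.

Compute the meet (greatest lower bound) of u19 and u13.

Common lower bounds of {u19, u13}: u0, u15, u17, u18, u8, u9.
The greatest among these is u15.

u15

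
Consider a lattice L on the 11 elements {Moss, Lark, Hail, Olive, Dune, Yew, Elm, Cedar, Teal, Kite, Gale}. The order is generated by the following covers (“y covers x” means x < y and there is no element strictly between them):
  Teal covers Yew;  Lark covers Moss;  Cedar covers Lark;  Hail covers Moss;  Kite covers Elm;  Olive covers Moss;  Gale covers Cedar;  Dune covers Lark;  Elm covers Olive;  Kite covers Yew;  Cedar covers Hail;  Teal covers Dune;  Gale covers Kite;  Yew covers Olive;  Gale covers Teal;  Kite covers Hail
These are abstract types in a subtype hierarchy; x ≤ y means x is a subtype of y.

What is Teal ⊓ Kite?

Yew

Common lower bounds of {Teal, Kite}: Moss, Olive, Yew.
The greatest among these is Yew.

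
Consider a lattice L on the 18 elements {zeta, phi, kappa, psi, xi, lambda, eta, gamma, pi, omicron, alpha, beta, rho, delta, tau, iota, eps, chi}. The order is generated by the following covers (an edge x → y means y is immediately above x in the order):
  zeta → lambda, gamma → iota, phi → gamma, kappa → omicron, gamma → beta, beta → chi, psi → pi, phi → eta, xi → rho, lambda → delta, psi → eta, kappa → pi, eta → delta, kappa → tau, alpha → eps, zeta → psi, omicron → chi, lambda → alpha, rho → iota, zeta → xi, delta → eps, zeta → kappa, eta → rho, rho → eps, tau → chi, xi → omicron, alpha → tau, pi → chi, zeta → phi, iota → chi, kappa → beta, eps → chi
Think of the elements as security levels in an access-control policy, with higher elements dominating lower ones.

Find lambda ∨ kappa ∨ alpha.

Common upper bounds of {lambda, kappa, alpha}: chi, tau.
The least among these is tau.

tau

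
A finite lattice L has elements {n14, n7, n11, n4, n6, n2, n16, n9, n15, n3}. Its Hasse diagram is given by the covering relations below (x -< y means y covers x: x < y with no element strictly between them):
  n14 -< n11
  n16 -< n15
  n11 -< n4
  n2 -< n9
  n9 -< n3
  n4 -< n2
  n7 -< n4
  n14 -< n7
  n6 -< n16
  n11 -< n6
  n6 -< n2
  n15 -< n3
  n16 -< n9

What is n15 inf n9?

n16

Common lower bounds of {n15, n9}: n11, n14, n16, n6.
The greatest among these is n16.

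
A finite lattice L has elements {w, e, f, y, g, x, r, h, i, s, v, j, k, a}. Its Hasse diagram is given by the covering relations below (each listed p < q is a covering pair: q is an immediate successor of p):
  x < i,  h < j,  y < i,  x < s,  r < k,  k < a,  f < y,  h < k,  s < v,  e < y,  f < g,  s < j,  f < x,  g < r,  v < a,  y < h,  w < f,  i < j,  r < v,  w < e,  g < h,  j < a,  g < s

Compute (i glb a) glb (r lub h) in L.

y

i ∧ a = i
r ∨ h = k
i ∧ k = y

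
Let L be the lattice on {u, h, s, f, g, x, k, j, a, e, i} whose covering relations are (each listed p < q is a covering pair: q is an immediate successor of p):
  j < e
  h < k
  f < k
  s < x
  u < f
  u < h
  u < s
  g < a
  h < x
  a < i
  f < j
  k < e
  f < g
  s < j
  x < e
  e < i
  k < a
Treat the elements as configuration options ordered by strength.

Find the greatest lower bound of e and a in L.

k

Common lower bounds of {e, a}: f, h, k, u.
The greatest among these is k.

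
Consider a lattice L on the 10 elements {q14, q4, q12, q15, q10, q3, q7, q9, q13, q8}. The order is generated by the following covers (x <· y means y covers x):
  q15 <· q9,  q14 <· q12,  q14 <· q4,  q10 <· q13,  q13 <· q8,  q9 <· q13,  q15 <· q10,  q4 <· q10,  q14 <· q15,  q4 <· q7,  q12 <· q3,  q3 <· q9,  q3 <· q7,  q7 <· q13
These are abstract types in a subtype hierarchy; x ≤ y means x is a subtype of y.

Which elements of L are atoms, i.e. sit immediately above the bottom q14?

q12, q15, q4

The atoms are exactly the elements that cover q14: q12, q15, q4.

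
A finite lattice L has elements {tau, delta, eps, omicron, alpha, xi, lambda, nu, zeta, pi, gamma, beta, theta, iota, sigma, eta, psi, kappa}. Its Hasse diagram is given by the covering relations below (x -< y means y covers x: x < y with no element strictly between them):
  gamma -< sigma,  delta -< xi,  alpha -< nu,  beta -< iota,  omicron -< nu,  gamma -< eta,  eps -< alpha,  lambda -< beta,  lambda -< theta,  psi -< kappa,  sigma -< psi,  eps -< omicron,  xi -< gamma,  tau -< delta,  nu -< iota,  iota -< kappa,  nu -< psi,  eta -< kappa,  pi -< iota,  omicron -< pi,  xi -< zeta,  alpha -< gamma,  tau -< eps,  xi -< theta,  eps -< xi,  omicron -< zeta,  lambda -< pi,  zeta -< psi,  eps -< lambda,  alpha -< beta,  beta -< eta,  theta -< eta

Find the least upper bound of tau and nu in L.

Common upper bounds of {tau, nu}: iota, kappa, nu, psi.
The least among these is nu.

nu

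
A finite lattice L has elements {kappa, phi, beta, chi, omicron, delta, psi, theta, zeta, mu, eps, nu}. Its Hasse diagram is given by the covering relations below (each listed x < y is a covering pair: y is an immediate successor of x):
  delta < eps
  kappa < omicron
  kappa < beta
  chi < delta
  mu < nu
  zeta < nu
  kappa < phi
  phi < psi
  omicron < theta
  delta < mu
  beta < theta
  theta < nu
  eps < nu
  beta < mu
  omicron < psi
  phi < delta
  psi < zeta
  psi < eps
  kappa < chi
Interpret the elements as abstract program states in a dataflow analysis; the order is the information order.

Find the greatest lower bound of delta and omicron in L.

Common lower bounds of {delta, omicron}: kappa.
The greatest among these is kappa.

kappa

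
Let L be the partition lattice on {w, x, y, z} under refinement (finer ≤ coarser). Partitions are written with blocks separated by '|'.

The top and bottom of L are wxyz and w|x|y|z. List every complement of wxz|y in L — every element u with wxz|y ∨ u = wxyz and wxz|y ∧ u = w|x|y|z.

wy|x|z, w|xy|z, w|x|yz

Need u with wxz|y ∨ u = wxyz and wxz|y ∧ u = w|x|y|z.
Checking each element gives: wy|x|z, w|xy|z, w|x|yz.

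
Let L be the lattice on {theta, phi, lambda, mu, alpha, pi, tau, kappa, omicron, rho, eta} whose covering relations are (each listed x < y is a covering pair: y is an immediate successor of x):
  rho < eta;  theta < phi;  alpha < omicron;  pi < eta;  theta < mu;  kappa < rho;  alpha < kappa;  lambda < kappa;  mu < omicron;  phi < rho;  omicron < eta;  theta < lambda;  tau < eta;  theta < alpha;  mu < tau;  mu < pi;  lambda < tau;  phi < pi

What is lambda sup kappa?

Common upper bounds of {lambda, kappa}: eta, kappa, rho.
The least among these is kappa.

kappa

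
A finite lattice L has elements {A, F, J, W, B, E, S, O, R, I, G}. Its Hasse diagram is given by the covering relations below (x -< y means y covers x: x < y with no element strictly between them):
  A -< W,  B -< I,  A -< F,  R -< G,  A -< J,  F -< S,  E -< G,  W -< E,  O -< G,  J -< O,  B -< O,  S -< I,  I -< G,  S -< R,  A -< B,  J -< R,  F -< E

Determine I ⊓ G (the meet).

I

Common lower bounds of {I, G}: A, B, F, I, S.
The greatest among these is I.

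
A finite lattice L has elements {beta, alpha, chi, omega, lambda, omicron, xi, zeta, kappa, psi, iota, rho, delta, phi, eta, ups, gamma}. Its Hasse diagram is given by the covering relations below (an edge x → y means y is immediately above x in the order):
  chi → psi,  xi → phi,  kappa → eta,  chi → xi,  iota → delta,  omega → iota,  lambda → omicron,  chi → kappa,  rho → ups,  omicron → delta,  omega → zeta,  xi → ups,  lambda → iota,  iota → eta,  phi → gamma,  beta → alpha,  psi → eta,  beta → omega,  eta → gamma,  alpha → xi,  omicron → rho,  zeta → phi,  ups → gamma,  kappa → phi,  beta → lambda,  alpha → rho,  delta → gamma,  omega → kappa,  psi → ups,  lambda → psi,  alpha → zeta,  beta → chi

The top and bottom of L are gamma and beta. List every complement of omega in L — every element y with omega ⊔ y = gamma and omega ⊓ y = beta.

Need y with omega ∨ y = gamma and omega ∧ y = beta.
Checking each element gives: rho, ups.

rho, ups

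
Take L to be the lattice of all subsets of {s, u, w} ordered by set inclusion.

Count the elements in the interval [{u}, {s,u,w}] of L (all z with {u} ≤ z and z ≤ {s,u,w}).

4

The interval [{u}, {s,u,w}] = {{s,u,w}, {s,u}, {u,w}, {u}}, which has 4 elements.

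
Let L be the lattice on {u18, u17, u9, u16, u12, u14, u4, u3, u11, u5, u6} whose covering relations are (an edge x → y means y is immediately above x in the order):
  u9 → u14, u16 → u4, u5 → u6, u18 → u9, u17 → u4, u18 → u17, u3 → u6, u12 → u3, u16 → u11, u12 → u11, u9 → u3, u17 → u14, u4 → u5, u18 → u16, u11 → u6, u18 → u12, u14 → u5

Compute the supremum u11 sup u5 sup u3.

Common upper bounds of {u11, u5, u3}: u6.
The least among these is u6.

u6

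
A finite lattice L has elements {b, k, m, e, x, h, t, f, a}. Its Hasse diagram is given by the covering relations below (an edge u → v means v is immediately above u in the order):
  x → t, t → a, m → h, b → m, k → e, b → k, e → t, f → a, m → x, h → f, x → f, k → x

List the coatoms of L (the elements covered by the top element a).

The coatoms are exactly the elements covered by a: f, t.

f, t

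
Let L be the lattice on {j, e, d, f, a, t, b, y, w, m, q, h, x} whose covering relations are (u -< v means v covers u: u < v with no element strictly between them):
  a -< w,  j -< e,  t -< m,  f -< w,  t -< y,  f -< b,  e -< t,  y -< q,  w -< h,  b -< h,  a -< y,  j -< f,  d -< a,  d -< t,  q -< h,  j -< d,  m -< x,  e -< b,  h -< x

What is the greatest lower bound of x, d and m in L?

Common lower bounds of {x, d, m}: d, j.
The greatest among these is d.

d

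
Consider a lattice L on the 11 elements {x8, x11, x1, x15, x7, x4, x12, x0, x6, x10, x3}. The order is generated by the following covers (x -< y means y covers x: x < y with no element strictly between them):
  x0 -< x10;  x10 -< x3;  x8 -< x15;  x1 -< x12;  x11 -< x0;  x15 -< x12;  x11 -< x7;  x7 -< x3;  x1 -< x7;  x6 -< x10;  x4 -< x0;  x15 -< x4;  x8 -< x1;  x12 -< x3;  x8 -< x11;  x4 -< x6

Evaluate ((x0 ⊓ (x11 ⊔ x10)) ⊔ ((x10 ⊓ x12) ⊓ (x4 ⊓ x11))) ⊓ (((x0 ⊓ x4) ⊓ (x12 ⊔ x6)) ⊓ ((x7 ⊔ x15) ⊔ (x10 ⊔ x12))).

x11 ∨ x10 = x10
x0 ∧ x10 = x0
x10 ∧ x12 = x15
x4 ∧ x11 = x8
x15 ∧ x8 = x8
x0 ∨ x8 = x0
x0 ∧ x4 = x4
x12 ∨ x6 = x3
x4 ∧ x3 = x4
x7 ∨ x15 = x3
x10 ∨ x12 = x3
x3 ∨ x3 = x3
x4 ∧ x3 = x4
x0 ∧ x4 = x4

x4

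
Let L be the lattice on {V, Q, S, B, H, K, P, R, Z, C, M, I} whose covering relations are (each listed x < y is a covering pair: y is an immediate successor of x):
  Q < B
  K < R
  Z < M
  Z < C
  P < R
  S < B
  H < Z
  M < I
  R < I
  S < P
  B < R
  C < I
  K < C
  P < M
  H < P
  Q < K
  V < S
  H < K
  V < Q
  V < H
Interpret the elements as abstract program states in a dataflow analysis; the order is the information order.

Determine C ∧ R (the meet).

K

Common lower bounds of {C, R}: H, K, Q, V.
The greatest among these is K.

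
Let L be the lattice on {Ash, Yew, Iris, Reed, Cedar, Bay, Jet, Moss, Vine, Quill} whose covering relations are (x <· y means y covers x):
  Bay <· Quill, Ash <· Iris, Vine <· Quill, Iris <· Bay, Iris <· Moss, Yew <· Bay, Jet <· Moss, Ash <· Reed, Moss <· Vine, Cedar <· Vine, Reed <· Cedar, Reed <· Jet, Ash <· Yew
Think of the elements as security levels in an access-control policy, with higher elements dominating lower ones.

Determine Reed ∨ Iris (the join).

Common upper bounds of {Reed, Iris}: Moss, Quill, Vine.
The least among these is Moss.

Moss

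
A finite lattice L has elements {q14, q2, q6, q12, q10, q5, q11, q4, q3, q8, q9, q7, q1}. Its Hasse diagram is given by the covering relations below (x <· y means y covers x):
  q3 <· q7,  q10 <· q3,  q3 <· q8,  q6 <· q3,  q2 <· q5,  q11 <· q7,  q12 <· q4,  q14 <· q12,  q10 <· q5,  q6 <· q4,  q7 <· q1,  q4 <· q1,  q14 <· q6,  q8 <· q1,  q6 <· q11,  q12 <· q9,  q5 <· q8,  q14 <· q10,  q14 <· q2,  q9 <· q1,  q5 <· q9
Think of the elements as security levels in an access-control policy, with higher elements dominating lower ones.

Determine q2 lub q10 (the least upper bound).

Common upper bounds of {q2, q10}: q1, q5, q8, q9.
The least among these is q5.

q5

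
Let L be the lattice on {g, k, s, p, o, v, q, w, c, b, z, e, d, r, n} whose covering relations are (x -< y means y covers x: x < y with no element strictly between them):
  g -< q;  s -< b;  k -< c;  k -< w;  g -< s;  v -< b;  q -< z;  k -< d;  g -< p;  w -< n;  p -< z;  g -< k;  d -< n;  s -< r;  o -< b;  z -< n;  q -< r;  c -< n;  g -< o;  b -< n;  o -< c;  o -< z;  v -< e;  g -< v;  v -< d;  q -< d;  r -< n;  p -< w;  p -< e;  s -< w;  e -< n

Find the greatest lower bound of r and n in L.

r

Common lower bounds of {r, n}: g, q, r, s.
The greatest among these is r.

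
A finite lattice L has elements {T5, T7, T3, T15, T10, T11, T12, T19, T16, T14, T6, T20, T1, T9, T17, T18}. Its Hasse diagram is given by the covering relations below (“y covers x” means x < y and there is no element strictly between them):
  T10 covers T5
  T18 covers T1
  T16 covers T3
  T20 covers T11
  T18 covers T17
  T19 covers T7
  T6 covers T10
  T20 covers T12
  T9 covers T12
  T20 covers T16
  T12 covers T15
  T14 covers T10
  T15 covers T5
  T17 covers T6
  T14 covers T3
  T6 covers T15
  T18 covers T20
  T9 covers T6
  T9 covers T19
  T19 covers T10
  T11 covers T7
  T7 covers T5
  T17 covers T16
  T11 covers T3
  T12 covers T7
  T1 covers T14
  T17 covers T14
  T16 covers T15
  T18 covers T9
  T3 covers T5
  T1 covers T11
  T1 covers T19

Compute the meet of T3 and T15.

T5

Common lower bounds of {T3, T15}: T5.
The greatest among these is T5.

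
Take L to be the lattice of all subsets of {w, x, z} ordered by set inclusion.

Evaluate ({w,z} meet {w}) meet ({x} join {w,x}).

{w}

{w,z} ∧ {w} = {w}
{x} ∨ {w,x} = {w,x}
{w} ∧ {w,x} = {w}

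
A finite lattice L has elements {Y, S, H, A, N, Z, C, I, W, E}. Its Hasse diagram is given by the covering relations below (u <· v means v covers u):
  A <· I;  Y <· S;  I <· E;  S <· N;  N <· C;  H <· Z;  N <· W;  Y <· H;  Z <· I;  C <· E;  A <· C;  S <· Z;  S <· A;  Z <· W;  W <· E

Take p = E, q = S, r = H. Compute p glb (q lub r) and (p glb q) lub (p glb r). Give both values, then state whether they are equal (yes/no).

q lub r = Z, so p glb (q lub r) = E glb Z = Z.
p glb q = S and p glb r = H, so (p glb q) lub (p glb r) = S lub H = Z.
Equal: yes.

Z; Z; yes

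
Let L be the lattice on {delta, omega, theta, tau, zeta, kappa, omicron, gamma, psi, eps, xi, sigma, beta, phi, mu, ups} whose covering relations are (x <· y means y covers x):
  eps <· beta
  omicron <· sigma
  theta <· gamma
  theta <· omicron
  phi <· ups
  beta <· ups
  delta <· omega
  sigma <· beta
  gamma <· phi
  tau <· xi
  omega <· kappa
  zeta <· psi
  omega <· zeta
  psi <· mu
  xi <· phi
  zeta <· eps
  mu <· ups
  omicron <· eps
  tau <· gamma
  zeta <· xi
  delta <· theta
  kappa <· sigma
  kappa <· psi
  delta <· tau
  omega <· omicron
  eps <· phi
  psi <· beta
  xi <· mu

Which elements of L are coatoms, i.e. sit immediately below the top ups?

beta, mu, phi

The coatoms are exactly the elements covered by ups: beta, mu, phi.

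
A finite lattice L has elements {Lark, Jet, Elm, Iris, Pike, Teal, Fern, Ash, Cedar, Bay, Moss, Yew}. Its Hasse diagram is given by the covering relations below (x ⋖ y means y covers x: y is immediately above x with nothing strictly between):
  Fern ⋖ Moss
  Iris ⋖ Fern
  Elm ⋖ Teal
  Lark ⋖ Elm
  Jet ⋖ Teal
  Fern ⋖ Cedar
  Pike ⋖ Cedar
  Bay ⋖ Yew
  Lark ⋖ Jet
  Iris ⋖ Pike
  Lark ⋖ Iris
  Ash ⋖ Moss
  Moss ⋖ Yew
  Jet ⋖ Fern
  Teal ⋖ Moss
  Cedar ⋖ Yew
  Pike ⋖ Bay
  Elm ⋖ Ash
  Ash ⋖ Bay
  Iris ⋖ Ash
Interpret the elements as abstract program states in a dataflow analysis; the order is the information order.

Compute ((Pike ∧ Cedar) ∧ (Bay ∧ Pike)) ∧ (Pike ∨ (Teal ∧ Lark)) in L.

Pike ∧ Cedar = Pike
Bay ∧ Pike = Pike
Pike ∧ Pike = Pike
Teal ∧ Lark = Lark
Pike ∨ Lark = Pike
Pike ∧ Pike = Pike

Pike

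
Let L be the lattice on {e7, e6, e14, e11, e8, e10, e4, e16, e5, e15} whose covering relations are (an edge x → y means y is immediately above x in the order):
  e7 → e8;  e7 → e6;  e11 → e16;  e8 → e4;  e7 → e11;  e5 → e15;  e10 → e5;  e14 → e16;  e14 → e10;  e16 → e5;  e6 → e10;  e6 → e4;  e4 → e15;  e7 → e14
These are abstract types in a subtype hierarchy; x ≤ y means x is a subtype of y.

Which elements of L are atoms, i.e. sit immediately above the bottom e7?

The atoms are exactly the elements that cover e7: e11, e14, e6, e8.

e11, e14, e6, e8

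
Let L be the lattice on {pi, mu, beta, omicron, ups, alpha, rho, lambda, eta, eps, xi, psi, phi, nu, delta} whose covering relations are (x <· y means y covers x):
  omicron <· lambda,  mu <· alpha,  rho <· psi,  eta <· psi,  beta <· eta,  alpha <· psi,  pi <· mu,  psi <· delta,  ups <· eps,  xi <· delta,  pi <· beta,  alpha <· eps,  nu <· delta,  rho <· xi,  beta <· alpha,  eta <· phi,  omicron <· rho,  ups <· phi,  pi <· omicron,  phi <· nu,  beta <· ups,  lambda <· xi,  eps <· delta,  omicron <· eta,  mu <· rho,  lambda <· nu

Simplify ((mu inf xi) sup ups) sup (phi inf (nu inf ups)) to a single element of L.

mu ∧ xi = mu
mu ∨ ups = eps
nu ∧ ups = ups
phi ∧ ups = ups
eps ∨ ups = eps

eps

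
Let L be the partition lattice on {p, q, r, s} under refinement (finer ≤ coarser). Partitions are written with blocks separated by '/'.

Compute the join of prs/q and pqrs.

The join of prs/q and pqrs merges any blocks that overlap across the partitions, giving pqrs.

pqrs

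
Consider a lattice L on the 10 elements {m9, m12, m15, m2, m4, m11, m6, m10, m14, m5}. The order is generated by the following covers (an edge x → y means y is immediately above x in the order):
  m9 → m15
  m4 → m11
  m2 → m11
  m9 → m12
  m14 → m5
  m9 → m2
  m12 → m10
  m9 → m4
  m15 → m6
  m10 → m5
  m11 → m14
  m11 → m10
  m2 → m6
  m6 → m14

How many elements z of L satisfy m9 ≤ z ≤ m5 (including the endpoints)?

10

The interval [m9, m5] = {m10, m11, m12, m14, m15, m2, m4, m5, m6, m9}, which has 10 elements.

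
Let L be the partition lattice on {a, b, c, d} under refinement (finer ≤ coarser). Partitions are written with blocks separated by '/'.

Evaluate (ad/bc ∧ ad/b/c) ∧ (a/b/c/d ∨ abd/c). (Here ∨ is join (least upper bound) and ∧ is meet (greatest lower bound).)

ad/bc ∧ ad/b/c = ad/b/c
a/b/c/d ∨ abd/c = abd/c
ad/b/c ∧ abd/c = ad/b/c

ad/b/c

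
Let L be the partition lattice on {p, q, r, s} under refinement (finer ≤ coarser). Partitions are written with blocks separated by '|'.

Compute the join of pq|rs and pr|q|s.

pqrs

Common upper bounds of {pq|rs, pr|q|s}: pqrs.
The least among these is pqrs.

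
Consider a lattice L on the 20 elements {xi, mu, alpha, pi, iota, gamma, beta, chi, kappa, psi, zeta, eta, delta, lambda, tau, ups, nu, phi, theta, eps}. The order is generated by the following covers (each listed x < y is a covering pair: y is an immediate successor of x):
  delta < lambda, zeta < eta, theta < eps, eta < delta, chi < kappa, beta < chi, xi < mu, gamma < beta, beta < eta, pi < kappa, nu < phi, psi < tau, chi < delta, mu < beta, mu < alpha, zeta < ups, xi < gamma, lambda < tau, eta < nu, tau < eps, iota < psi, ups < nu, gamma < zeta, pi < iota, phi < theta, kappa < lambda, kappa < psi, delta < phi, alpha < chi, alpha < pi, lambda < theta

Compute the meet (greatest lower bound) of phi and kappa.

chi

Common lower bounds of {phi, kappa}: alpha, beta, chi, gamma, mu, xi.
The greatest among these is chi.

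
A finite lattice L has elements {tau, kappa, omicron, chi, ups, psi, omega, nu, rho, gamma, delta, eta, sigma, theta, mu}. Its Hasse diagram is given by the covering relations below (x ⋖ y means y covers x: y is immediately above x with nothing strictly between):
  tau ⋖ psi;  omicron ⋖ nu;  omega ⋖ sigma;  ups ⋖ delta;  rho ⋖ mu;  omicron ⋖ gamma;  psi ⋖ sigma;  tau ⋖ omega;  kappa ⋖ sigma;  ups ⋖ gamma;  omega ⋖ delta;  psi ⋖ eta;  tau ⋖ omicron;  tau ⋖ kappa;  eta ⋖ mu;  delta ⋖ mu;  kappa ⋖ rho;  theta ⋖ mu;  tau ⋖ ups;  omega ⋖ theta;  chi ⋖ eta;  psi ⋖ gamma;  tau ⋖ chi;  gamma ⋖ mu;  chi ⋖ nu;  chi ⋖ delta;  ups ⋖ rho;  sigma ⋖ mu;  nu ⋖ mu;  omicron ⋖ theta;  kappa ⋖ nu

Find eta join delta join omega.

Common upper bounds of {eta, delta, omega}: mu.
The least among these is mu.

mu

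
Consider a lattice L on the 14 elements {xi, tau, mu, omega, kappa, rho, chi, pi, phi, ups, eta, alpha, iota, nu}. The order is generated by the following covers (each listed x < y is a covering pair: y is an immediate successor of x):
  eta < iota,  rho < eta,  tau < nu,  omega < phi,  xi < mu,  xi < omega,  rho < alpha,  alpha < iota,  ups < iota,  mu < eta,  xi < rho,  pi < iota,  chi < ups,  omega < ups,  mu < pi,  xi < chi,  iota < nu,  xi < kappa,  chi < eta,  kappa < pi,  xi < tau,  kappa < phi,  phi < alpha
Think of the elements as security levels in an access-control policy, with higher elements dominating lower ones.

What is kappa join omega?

Common upper bounds of {kappa, omega}: alpha, iota, nu, phi.
The least among these is phi.

phi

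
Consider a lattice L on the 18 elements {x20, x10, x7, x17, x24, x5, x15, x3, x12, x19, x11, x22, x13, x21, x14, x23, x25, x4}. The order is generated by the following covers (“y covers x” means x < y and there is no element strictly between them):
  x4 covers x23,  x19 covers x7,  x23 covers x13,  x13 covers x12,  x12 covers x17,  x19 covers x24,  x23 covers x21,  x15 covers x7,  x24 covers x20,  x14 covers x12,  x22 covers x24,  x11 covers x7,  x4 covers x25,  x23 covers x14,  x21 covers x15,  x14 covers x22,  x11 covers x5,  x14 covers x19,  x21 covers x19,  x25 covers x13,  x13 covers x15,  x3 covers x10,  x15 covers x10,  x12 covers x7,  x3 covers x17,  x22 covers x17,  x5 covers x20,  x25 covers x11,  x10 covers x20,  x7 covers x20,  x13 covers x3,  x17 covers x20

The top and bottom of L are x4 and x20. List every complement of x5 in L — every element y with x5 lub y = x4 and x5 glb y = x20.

Need y with x5 ∨ y = x4 and x5 ∧ y = x20.
Checking each element gives: x14, x19, x21, x22, x23, x24.

x14, x19, x21, x22, x23, x24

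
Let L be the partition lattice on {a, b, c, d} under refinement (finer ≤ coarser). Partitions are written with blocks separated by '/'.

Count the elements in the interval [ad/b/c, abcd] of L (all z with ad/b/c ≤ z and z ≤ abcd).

The interval [ad/b/c, abcd] = {abcd, abd/c, acd/b, ad/b/c, ad/bc}, which has 5 elements.

5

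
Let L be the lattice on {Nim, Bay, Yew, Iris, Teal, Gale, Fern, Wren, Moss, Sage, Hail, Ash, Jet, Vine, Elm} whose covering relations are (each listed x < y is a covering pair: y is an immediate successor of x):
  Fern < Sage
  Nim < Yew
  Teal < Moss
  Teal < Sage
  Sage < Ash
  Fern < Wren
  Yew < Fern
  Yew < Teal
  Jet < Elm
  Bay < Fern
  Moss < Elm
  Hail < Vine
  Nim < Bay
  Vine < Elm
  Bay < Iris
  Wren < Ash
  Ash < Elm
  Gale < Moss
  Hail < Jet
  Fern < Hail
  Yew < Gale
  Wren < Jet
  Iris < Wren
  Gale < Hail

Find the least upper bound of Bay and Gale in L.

Hail

Common upper bounds of {Bay, Gale}: Elm, Hail, Jet, Vine.
The least among these is Hail.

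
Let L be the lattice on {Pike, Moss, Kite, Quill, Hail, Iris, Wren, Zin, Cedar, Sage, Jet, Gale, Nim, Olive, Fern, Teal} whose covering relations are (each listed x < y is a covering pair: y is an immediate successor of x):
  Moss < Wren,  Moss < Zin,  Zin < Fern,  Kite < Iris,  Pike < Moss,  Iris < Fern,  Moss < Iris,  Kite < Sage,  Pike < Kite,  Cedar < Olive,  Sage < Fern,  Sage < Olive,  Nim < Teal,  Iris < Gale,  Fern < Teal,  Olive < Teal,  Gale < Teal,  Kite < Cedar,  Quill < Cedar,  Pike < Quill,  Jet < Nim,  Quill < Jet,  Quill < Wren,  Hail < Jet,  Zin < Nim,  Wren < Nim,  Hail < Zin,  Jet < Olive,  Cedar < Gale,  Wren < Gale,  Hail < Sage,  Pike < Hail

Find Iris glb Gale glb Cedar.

Kite

Common lower bounds of {Iris, Gale, Cedar}: Kite, Pike.
The greatest among these is Kite.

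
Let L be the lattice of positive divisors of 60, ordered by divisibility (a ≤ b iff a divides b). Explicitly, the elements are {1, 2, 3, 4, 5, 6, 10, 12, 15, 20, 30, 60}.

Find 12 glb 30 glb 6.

6

Common lower bounds of {12, 30, 6}: 1, 2, 3, 6.
The greatest among these is 6.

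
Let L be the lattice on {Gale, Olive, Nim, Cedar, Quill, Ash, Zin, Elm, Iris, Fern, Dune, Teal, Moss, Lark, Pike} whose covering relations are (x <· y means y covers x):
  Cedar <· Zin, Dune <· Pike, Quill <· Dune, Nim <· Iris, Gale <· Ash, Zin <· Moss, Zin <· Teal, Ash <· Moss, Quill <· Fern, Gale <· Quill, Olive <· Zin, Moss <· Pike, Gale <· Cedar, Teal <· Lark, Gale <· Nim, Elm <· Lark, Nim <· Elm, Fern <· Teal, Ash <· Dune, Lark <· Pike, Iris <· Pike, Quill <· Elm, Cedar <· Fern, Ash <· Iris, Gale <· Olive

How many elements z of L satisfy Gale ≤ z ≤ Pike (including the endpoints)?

15

The interval [Gale, Pike] = {Ash, Cedar, Dune, Elm, Fern, Gale, Iris, Lark, Moss, Nim, Olive, Pike, Quill, Teal, Zin}, which has 15 elements.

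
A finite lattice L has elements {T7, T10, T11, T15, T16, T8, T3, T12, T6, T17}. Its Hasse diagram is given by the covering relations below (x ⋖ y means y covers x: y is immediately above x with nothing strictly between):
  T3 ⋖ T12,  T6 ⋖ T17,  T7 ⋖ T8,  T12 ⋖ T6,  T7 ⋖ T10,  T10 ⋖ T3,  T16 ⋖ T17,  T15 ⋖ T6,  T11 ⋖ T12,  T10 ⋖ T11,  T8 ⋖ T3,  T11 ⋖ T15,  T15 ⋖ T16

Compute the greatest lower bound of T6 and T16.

T15

Common lower bounds of {T6, T16}: T10, T11, T15, T7.
The greatest among these is T15.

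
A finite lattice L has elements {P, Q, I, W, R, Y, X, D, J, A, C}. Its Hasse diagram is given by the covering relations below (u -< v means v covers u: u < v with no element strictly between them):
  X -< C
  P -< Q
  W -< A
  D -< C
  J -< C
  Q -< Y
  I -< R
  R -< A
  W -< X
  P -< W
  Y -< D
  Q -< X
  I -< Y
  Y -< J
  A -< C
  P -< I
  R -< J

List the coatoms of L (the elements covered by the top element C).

A, D, J, X

The coatoms are exactly the elements covered by C: A, D, J, X.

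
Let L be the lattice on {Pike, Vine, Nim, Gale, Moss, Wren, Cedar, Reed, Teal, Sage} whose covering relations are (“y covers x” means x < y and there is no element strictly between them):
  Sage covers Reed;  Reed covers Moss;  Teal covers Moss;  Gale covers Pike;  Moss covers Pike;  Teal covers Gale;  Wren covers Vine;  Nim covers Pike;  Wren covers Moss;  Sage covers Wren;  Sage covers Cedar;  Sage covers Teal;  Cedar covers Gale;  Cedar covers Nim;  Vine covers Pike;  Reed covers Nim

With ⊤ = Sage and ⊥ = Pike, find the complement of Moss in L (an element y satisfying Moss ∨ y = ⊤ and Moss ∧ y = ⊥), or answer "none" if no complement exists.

Cedar

Need y with Moss ∨ y = Sage and Moss ∧ y = Pike.
Checking each element gives: Cedar.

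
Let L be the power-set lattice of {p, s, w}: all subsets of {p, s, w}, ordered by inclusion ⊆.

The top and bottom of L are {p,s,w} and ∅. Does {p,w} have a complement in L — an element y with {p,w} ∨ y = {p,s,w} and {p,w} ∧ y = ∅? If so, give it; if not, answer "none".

{s}

Need y with {p,w} ∨ y = {p,s,w} and {p,w} ∧ y = ∅.
Checking each element gives: {s}.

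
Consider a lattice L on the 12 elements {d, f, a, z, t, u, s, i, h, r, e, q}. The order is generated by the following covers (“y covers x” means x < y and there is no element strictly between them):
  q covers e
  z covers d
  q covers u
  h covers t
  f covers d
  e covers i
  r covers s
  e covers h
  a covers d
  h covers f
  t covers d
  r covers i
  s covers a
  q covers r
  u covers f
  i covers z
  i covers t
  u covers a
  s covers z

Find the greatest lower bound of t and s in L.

d

Common lower bounds of {t, s}: d.
The greatest among these is d.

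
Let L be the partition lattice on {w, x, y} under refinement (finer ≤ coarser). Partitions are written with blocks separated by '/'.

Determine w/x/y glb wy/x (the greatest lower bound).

The meet (common refinement) of w/x/y and wy/x intersects blocks pairwise, giving w/x/y.

w/x/y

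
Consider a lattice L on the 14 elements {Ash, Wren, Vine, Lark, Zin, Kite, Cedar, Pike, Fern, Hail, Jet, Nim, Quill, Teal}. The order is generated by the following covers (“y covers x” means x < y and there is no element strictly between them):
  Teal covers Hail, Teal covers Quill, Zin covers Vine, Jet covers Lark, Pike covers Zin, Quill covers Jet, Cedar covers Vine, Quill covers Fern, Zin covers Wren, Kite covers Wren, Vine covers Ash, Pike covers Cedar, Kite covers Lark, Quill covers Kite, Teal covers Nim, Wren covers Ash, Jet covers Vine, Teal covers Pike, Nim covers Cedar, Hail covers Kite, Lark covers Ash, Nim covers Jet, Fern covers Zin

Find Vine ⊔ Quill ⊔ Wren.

Common upper bounds of {Vine, Quill, Wren}: Quill, Teal.
The least among these is Quill.

Quill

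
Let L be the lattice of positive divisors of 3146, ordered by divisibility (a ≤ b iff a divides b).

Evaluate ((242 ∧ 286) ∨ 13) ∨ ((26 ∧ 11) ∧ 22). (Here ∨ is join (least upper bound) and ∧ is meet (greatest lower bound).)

242 ∧ 286 = 22
22 ∨ 13 = 286
26 ∧ 11 = 1
1 ∧ 22 = 1
286 ∨ 1 = 286

286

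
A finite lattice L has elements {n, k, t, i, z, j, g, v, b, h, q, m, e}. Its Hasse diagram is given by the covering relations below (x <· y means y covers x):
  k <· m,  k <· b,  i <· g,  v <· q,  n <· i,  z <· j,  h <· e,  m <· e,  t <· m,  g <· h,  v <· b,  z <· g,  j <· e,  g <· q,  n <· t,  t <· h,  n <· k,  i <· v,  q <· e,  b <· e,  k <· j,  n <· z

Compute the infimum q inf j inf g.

z

Common lower bounds of {q, j, g}: n, z.
The greatest among these is z.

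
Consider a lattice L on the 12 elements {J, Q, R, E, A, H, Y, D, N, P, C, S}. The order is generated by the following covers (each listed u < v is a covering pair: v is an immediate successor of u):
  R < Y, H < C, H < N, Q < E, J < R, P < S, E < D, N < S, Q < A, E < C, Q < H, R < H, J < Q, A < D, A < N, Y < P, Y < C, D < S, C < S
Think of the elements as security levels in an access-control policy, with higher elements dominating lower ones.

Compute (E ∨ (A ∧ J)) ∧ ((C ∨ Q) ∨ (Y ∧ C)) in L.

E

A ∧ J = J
E ∨ J = E
C ∨ Q = C
Y ∧ C = Y
C ∨ Y = C
E ∧ C = E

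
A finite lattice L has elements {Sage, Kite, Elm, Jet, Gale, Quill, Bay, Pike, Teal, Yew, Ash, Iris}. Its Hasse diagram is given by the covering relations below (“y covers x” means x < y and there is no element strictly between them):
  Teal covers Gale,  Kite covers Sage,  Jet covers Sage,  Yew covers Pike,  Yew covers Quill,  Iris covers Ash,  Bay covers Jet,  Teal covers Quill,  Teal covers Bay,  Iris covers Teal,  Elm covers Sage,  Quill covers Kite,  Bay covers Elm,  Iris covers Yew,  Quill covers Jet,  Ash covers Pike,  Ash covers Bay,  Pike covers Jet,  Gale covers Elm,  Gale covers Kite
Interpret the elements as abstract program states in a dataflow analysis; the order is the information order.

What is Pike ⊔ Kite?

Common upper bounds of {Pike, Kite}: Iris, Yew.
The least among these is Yew.

Yew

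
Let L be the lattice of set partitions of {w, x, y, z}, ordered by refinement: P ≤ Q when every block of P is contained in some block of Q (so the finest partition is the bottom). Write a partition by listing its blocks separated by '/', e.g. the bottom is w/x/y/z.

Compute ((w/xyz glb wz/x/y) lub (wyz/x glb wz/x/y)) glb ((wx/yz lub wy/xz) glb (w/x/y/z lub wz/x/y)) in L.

wz/x/y

w/xyz ∧ wz/x/y = w/x/y/z
wyz/x ∧ wz/x/y = wz/x/y
w/x/y/z ∨ wz/x/y = wz/x/y
wx/yz ∨ wy/xz = wxyz
w/x/y/z ∨ wz/x/y = wz/x/y
wxyz ∧ wz/x/y = wz/x/y
wz/x/y ∧ wz/x/y = wz/x/y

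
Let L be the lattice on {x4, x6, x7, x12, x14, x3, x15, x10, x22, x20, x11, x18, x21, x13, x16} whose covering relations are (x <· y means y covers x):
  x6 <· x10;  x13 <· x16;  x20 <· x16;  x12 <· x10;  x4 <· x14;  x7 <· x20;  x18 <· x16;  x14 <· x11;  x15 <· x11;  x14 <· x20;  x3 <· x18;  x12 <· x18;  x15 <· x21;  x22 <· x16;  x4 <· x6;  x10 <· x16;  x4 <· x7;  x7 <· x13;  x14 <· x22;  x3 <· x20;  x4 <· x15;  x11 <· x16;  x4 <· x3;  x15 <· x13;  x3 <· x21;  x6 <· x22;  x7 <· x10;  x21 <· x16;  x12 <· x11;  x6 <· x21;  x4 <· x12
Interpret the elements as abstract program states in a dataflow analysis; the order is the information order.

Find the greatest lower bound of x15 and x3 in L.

x4

Common lower bounds of {x15, x3}: x4.
The greatest among these is x4.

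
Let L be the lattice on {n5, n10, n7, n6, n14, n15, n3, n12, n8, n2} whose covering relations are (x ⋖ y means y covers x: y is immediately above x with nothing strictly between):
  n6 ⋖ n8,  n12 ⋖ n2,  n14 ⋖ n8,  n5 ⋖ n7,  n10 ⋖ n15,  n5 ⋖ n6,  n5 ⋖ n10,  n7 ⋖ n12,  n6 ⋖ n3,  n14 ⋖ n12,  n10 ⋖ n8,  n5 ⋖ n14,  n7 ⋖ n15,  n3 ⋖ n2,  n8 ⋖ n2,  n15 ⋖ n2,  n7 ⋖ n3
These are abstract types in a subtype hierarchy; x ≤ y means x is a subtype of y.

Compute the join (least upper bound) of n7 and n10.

Common upper bounds of {n7, n10}: n15, n2.
The least among these is n15.

n15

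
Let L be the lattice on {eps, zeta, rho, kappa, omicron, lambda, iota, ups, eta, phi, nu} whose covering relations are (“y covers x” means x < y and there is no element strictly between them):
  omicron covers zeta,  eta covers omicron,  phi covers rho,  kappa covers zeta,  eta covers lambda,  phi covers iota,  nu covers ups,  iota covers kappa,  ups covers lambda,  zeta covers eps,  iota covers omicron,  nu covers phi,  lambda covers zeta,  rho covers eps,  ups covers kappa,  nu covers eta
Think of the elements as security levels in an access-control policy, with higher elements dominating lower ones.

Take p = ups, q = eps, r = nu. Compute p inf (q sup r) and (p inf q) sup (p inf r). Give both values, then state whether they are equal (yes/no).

q sup r = nu, so p inf (q sup r) = ups inf nu = ups.
p inf q = eps and p inf r = ups, so (p inf q) sup (p inf r) = eps sup ups = ups.
Equal: yes.

ups; ups; yes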